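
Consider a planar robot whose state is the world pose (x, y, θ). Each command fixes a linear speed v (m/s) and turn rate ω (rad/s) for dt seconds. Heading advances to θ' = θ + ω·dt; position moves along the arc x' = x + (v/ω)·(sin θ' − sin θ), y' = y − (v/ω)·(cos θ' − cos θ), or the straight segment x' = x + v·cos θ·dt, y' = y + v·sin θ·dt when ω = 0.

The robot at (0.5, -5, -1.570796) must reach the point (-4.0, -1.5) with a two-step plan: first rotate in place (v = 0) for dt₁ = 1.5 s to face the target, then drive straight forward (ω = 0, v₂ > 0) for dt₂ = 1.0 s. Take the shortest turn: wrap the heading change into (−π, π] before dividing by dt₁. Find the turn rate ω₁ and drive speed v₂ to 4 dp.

heading to target = atan2(-1.5−-5, -4−0.5) = 2.4805
Δθ = wrap(2.4805 − -1.5708) = -2.2318; ω₁ = Δθ/dt₁ = -1.4879
distance = √((-4−0.5)² + (-1.5−-5)²) = 5.7009; v₂ = distance/dt₂ = 5.7009

ω₁ = -1.4879, v₂ = 5.7009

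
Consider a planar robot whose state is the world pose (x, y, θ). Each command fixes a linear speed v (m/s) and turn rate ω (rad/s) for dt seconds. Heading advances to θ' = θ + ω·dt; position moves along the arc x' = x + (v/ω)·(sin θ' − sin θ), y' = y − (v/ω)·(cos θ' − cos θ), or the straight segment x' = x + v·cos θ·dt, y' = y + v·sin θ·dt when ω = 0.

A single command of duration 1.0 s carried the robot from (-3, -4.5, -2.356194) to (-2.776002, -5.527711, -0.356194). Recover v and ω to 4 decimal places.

Δθ = -0.356194 − -2.356194 = 2.000000
ω = Δθ/dt = 2.000000/1.0 = 2.0000
R = −Δy/(cos θ' − cos θ) = 0.6250
v = R·ω = 0.6250·2.0000 = 1.2500

v = 1.2500, ω = 2.0000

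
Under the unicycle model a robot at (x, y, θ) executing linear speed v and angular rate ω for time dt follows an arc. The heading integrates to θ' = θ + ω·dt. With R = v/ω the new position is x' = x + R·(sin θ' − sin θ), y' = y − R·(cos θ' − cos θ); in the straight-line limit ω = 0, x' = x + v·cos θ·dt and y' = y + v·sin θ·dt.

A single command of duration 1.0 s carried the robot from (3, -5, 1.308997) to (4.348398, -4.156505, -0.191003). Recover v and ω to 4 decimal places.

Δθ = -0.191003 − 1.308997 = -1.500000
ω = Δθ/dt = -1.500000/1.0 = -1.5000
R = Δx/(sin θ' − sin θ) = -1.1667
v = R·ω = -1.1667·-1.5000 = 1.7500

v = 1.7500, ω = -1.5000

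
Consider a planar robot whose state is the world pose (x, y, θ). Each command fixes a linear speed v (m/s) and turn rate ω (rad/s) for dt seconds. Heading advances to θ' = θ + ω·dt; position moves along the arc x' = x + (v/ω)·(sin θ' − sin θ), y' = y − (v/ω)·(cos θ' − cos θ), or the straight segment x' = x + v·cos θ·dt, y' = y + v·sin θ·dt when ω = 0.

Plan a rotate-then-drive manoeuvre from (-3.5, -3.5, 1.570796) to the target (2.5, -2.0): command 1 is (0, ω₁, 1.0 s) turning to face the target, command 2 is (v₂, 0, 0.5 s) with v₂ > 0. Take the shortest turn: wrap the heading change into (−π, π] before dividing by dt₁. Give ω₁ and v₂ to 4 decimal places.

ω₁ = -1.3258, v₂ = 12.3693

heading to target = atan2(-2−-3.5, 2.5−-3.5) = 0.2450
Δθ = wrap(0.2450 − 1.5708) = -1.3258; ω₁ = Δθ/dt₁ = -1.3258
distance = √((2.5−-3.5)² + (-2−-3.5)²) = 6.1847; v₂ = distance/dt₂ = 12.3693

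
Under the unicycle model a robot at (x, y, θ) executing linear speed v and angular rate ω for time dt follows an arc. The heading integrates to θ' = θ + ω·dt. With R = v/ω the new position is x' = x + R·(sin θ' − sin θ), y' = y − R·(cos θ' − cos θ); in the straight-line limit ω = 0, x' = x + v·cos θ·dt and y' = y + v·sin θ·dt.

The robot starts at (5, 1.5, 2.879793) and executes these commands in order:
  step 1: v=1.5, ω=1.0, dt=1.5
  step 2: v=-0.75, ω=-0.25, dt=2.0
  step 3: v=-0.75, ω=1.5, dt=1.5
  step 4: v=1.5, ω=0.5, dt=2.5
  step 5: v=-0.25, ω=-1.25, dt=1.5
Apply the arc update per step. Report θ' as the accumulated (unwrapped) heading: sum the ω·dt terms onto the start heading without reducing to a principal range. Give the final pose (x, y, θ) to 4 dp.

(6.5596, 4.1882, 5.5048)

step 1: θ'=4.3798 (R=1.5000) → pose (3.1940, 0.5409, 4.3798)
step 2: θ'=3.8798 (R=3.0000) → pose (4.0107, 1.7804, 3.8798)
step 3: θ'=6.1298 (R=-0.5000) → pose (3.7506, 2.6444, 6.1298)
step 4: θ'=7.3798 (R=3.0000) → pose (6.8780, 4.2393, 7.3798)
step 5: θ'=5.5048 (R=0.2000) → pose (6.5596, 4.1882, 5.5048)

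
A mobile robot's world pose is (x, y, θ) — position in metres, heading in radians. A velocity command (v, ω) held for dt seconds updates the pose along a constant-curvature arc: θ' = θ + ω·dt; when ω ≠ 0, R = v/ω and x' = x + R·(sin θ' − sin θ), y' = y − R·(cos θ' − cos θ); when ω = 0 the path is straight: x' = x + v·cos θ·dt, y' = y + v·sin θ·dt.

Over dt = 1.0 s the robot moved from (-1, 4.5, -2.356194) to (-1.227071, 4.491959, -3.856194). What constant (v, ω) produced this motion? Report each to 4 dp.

v = 0.2500, ω = -1.5000

Δθ = -3.856194 − -2.356194 = -1.500000
ω = Δθ/dt = -1.500000/1.0 = -1.5000
R = Δx/(sin θ' − sin θ) = -0.1667
v = R·ω = -0.1667·-1.5000 = 0.2500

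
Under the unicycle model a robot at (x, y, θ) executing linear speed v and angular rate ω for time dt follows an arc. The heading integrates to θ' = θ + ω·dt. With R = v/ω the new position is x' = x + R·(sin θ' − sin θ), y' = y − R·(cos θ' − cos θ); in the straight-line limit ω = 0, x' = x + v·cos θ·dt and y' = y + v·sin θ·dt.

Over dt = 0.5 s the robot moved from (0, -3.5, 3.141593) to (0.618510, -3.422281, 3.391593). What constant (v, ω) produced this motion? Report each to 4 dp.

v = -1.2500, ω = 0.5000

Δθ = 3.391593 − 3.141593 = 0.250000
ω = Δθ/dt = 0.250000/0.5 = 0.5000
R = Δx/(sin θ' − sin θ) = -2.5000
v = R·ω = -2.5000·0.5000 = -1.2500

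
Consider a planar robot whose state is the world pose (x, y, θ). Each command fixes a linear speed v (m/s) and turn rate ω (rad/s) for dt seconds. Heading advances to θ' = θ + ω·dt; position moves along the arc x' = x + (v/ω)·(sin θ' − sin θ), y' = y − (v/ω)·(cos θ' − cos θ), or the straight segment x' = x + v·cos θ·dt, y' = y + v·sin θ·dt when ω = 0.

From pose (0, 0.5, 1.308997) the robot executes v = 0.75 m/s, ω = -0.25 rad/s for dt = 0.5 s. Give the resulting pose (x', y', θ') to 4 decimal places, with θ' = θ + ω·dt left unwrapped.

(0.1194, 0.8552, 1.1840)

θ' = 1.3090 + -0.25·0.5 = 1.1840
R = v/ω = 0.75/-0.25 = -3.0000
x' = 0 + -3.0000·(sin 1.1840 − sin 1.3090) = 0.1194
y' = 0.5 − -3.0000·(cos 1.1840 − cos 1.3090) = 0.8552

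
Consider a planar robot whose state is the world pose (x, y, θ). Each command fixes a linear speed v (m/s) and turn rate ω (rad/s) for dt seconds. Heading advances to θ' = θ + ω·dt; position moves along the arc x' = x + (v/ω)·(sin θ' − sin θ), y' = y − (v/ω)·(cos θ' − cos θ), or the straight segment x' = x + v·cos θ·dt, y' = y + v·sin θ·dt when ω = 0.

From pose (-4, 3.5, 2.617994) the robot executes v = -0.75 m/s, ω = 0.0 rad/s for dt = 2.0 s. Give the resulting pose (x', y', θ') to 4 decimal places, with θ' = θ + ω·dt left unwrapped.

θ' = 2.6180 + 0.0·2.0 = 2.6180
ω = 0 → straight: x' = -4 + -0.75·cos(2.6180)·2.0 = -2.7010
y' = 3.5 + -0.75·sin(2.6180)·2.0 = 2.7500

(-2.7010, 2.7500, 2.6180)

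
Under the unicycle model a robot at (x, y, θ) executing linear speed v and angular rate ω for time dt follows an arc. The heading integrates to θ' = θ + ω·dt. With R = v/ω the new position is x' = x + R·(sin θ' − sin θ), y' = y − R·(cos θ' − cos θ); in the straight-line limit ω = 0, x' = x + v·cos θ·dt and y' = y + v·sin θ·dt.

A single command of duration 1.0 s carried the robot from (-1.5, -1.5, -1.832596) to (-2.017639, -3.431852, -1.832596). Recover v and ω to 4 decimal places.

Δθ = -1.832596 − -1.832596 = 0.000000
ω = Δθ/dt = 0.000000/1.0 = 0.0000
ω = 0 → v = (Δx·cos θ + Δy·sin θ)/dt = 2.0000

v = 2.0000, ω = 0.0000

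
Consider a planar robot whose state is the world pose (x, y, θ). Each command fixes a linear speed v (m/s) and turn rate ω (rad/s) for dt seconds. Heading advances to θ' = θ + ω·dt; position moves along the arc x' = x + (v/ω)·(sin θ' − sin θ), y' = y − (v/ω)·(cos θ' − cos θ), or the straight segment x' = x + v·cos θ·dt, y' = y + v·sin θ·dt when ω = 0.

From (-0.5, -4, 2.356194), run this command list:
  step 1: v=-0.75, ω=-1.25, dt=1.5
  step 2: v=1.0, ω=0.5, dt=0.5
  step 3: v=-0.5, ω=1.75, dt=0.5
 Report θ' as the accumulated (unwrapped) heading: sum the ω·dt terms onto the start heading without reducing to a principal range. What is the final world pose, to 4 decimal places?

(-0.3315, -4.8948, 1.6062)

step 1: θ'=0.4812 (R=0.6000) → pose (-0.6466, -4.9561, 0.4812)
step 2: θ'=0.7312 (R=2.0000) → pose (-0.2367, -4.6720, 0.7312)
step 3: θ'=1.6062 (R=-0.2857) → pose (-0.3315, -4.8948, 1.6062)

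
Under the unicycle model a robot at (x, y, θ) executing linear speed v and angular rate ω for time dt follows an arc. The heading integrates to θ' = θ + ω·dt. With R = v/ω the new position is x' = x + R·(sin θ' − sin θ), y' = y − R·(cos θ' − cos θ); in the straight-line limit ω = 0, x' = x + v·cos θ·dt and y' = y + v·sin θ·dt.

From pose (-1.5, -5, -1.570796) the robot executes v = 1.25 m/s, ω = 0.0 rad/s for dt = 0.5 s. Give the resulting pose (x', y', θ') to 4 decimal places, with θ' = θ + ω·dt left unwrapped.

θ' = -1.5708 + 0.0·0.5 = -1.5708
ω = 0 → straight: x' = -1.5 + 1.25·cos(-1.5708)·0.5 = -1.5000
y' = -5 + 1.25·sin(-1.5708)·0.5 = -5.6250

(-1.5000, -5.6250, -1.5708)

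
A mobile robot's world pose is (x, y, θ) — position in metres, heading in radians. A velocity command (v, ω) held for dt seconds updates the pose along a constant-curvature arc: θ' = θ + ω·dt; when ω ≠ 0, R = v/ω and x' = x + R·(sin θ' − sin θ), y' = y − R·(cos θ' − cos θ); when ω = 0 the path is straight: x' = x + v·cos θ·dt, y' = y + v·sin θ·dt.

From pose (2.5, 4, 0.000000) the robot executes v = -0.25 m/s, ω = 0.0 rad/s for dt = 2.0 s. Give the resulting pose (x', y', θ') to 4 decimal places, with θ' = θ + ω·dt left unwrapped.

θ' = 0.0000 + 0.0·2.0 = 0.0000
ω = 0 → straight: x' = 2.5 + -0.25·cos(0.0000)·2.0 = 2.0000
y' = 4 + -0.25·sin(0.0000)·2.0 = 4.0000

(2.0000, 4.0000, 0.0000)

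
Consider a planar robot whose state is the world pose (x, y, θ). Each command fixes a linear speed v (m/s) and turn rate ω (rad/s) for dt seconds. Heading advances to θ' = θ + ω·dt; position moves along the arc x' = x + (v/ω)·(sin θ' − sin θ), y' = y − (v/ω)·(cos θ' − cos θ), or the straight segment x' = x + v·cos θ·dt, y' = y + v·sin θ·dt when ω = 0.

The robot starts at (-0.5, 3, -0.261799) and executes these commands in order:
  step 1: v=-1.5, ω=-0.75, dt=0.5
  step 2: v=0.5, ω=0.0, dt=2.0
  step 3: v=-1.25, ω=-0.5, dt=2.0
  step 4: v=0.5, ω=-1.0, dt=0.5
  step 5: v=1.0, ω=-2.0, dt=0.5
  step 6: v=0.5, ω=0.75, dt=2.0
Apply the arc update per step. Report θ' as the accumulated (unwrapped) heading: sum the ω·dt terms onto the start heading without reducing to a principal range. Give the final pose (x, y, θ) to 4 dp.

step 1: θ'=-0.6368 (R=2.0000) → pose (-1.1716, 3.3238, -0.6368)
step 2: θ'=-0.6368 (straight) → pose (-0.3676, 2.7292, -0.6368)
step 3: θ'=-1.6368 (R=2.5000) → pose (-1.3756, 4.9041, -1.6368)
step 4: θ'=-2.1368 (R=-0.5000) → pose (-1.4525, 4.6690, -2.1368)
step 5: θ'=-3.1368 (R=-0.5000) → pose (-1.8721, 4.4371, -3.1368)
step 6: θ'=-1.6368 (R=0.6667) → pose (-2.5341, 3.8144, -1.6368)

(-2.5341, 3.8144, -1.6368)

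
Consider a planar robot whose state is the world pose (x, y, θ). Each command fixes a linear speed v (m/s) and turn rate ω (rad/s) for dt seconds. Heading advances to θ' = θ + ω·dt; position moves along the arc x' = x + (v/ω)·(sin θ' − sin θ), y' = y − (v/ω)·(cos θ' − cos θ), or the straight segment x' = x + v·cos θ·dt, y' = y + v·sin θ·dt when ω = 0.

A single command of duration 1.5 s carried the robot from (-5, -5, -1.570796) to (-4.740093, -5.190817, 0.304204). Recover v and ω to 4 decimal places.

v = 0.2500, ω = 1.2500

Δθ = 0.304204 − -1.570796 = 1.875000
ω = Δθ/dt = 1.875000/1.5 = 1.2500
R = Δx/(sin θ' − sin θ) = 0.2000
v = R·ω = 0.2000·1.2500 = 0.2500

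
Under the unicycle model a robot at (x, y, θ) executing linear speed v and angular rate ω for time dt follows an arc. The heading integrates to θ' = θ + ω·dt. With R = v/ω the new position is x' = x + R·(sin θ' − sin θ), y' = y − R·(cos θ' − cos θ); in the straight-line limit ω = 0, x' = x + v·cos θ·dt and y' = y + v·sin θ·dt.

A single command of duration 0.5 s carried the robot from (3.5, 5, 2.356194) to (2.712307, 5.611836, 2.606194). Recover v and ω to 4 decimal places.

v = 2.0000, ω = 0.5000

Δθ = 2.606194 − 2.356194 = 0.250000
ω = Δθ/dt = 0.250000/0.5 = 0.5000
R = Δx/(sin θ' − sin θ) = 4.0000
v = R·ω = 4.0000·0.5000 = 2.0000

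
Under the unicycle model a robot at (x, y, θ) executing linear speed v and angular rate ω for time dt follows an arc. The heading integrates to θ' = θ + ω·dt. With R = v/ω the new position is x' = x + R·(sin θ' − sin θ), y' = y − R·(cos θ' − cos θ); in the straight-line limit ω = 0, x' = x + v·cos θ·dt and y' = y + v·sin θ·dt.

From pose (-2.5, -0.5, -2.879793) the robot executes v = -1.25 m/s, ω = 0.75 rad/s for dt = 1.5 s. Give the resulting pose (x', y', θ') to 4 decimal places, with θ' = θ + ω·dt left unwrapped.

(-1.2928, 0.8049, -1.7548)

θ' = -2.8798 + 0.75·1.5 = -1.7548
R = v/ω = -1.25/0.75 = -1.6667
x' = -2.5 + -1.6667·(sin -1.7548 − sin -2.8798) = -1.2928
y' = -0.5 − -1.6667·(cos -1.7548 − cos -2.8798) = 0.8049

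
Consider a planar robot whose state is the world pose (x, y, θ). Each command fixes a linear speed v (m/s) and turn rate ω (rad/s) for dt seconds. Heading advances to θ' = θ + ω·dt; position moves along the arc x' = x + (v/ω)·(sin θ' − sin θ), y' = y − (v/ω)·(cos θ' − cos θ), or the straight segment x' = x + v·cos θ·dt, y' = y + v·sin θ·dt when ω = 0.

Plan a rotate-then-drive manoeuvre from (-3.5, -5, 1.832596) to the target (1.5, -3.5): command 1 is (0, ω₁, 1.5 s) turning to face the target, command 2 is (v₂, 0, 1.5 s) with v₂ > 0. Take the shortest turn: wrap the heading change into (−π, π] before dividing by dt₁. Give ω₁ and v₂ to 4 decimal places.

heading to target = atan2(-3.5−-5, 1.5−-3.5) = 0.2915
Δθ = wrap(0.2915 − 1.8326) = -1.5411; ω₁ = Δθ/dt₁ = -1.0274
distance = √((1.5−-3.5)² + (-3.5−-5)²) = 5.2202; v₂ = distance/dt₂ = 3.4801

ω₁ = -1.0274, v₂ = 3.4801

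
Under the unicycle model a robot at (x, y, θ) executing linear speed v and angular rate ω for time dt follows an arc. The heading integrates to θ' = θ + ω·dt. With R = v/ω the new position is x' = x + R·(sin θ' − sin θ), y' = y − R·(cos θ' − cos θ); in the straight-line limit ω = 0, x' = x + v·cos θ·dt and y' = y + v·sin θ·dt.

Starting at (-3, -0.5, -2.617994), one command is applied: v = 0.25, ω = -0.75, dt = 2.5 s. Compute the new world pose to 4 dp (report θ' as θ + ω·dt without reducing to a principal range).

θ' = -2.6180 + -0.75·2.5 = -4.4930
R = v/ω = 0.25/-0.75 = -0.3333
x' = -3 + -0.3333·(sin -4.4930 − sin -2.6180) = -3.4920
y' = -0.5 − -0.3333·(cos -4.4930 − cos -2.6180) = -0.2839

(-3.4920, -0.2839, -4.4930)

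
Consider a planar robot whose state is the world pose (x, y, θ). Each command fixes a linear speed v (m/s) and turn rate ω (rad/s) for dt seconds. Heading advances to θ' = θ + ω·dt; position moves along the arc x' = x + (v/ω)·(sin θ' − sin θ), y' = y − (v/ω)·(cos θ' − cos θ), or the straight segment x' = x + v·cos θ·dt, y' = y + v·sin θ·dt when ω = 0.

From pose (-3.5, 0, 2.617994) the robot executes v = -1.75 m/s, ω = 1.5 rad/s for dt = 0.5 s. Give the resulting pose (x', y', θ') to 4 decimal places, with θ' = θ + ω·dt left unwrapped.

(-2.6548, -0.1265, 3.3680)

θ' = 2.6180 + 1.5·0.5 = 3.3680
R = v/ω = -1.75/1.5 = -1.1667
x' = -3.5 + -1.1667·(sin 3.3680 − sin 2.6180) = -2.6548
y' = 0 − -1.1667·(cos 3.3680 − cos 2.6180) = -0.1265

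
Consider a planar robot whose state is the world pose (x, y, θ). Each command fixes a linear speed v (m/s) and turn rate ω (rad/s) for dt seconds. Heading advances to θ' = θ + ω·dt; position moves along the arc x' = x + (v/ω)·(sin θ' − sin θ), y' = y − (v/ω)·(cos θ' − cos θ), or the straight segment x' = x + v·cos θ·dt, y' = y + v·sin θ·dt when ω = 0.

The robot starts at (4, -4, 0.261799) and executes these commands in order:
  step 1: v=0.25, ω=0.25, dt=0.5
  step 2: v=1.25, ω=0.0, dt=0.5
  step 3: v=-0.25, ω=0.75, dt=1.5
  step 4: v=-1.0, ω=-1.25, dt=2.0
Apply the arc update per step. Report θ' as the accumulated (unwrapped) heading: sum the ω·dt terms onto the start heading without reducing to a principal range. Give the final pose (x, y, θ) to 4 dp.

step 1: θ'=0.3868 (R=1.0000) → pose (4.1184, -3.9602, 0.3868)
step 2: θ'=0.3868 (straight) → pose (4.6972, -3.7244, 0.3868)
step 3: θ'=1.5118 (R=-0.3333) → pose (4.4902, -4.0135, 1.5118)
step 4: θ'=-0.9882 (R=0.8000) → pose (3.0236, -4.4065, -0.9882)

(3.0236, -4.4065, -0.9882)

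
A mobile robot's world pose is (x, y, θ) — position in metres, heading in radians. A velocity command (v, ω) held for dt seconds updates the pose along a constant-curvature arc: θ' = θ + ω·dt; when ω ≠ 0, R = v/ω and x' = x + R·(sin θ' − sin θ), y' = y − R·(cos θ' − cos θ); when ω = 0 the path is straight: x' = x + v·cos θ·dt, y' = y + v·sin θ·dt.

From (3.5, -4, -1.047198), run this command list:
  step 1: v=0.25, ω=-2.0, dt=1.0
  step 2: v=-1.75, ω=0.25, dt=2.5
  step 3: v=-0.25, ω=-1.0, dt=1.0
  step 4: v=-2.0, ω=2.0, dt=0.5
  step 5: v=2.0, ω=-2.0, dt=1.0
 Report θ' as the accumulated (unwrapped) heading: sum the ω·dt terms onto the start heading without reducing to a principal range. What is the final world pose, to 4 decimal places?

step 1: θ'=-3.0472 (R=-0.1250) → pose (3.4035, -4.1869, -3.0472)
step 2: θ'=-2.4222 (R=-7.0000) → pose (7.3563, -2.4835, -2.4222)
step 3: θ'=-3.4222 (R=0.2500) → pose (7.5902, -2.4314, -3.4222)
step 4: θ'=-2.4222 (R=-1.0000) → pose (8.5261, -2.2227, -2.4222)
step 5: θ'=-4.4222 (R=-1.0000) → pose (6.9090, -1.7566, -4.4222)

(6.9090, -1.7566, -4.4222)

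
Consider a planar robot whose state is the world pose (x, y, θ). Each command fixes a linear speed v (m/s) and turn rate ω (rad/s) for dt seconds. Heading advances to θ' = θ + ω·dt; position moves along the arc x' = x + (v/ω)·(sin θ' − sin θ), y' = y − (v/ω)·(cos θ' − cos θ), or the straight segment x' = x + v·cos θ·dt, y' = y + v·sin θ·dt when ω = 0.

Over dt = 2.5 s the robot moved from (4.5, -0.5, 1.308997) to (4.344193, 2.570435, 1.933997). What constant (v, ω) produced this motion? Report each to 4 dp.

Δθ = 1.933997 − 1.308997 = 0.625000
ω = Δθ/dt = 0.625000/2.5 = 0.2500
R = −Δy/(cos θ' − cos θ) = 5.0000
v = R·ω = 5.0000·0.2500 = 1.2500

v = 1.2500, ω = 0.2500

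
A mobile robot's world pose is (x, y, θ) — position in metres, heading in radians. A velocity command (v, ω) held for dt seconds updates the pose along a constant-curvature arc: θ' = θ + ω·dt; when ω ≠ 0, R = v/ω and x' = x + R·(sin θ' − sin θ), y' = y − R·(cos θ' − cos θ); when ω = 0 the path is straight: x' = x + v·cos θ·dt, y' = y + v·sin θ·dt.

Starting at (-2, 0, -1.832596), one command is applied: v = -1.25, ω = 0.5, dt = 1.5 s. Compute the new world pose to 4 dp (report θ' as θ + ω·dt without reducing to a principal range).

(-2.2069, 1.8196, -1.0826)

θ' = -1.8326 + 0.5·1.5 = -1.0826
R = v/ω = -1.25/0.5 = -2.5000
x' = -2 + -2.5000·(sin -1.0826 − sin -1.8326) = -2.2069
y' = 0 − -2.5000·(cos -1.0826 − cos -1.8326) = 1.8196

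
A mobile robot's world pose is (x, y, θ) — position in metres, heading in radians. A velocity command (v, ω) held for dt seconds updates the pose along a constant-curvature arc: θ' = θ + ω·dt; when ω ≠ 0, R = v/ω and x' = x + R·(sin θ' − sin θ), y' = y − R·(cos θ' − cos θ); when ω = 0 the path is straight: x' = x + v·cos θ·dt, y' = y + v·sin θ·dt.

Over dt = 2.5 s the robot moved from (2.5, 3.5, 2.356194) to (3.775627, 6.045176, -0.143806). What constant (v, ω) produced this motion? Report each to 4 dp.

v = 1.5000, ω = -1.0000

Δθ = -0.143806 − 2.356194 = -2.500000
ω = Δθ/dt = -2.500000/2.5 = -1.0000
R = −Δy/(cos θ' − cos θ) = -1.5000
v = R·ω = -1.5000·-1.0000 = 1.5000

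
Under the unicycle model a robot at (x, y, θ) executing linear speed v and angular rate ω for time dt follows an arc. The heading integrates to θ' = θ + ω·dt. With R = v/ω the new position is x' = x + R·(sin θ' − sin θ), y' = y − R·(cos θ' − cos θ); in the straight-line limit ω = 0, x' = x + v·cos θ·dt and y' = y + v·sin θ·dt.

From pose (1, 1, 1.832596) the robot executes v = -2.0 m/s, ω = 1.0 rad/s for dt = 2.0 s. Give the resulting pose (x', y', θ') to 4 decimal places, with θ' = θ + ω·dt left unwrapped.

θ' = 1.8326 + 1.0·2.0 = 3.8326
R = v/ω = -2.0/1.0 = -2.0000
x' = 1 + -2.0000·(sin 3.8326 − sin 1.8326) = 4.2065
y' = 1 − -2.0000·(cos 3.8326 − cos 1.8326) = -0.0236

(4.2065, -0.0236, 3.8326)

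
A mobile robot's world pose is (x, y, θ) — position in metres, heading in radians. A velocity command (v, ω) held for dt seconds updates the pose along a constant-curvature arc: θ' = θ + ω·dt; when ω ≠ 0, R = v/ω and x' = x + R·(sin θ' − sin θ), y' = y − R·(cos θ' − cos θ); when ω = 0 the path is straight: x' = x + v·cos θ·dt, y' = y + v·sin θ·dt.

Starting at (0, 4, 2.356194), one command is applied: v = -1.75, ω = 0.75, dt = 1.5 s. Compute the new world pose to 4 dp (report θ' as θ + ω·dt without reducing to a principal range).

θ' = 2.3562 + 0.75·1.5 = 3.4812
R = v/ω = -1.75/0.75 = -2.3333
x' = 0 + -2.3333·(sin 3.4812 − sin 2.3562) = 2.4272
y' = 4 − -2.3333·(cos 3.4812 − cos 2.3562) = 3.4498

(2.4272, 3.4498, 3.4812)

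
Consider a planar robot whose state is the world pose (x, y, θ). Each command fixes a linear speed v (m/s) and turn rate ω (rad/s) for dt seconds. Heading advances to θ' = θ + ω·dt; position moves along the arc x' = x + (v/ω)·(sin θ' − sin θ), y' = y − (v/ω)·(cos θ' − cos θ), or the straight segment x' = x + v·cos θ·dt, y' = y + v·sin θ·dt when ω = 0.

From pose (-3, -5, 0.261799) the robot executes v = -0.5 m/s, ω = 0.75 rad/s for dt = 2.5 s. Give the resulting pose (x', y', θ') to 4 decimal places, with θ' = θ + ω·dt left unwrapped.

(-3.3902, -6.0015, 2.1368)

θ' = 0.2618 + 0.75·2.5 = 2.1368
R = v/ω = -0.5/0.75 = -0.6667
x' = -3 + -0.6667·(sin 2.1368 − sin 0.2618) = -3.3902
y' = -5 − -0.6667·(cos 2.1368 − cos 0.2618) = -6.0015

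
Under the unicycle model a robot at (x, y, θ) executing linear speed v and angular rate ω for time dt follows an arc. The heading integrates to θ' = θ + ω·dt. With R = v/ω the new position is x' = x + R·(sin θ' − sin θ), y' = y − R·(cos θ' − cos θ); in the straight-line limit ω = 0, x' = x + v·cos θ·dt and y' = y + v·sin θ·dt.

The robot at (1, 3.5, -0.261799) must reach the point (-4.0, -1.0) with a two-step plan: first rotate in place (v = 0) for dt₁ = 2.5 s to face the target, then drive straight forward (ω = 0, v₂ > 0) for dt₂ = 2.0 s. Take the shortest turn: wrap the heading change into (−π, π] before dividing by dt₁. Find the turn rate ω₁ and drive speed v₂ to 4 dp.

heading to target = atan2(-1−3.5, -4−1) = -2.4088
Δθ = wrap(-2.4088 − -0.2618) = -2.1470; ω₁ = Δθ/dt₁ = -0.8588
distance = √((-4−1)² + (-1−3.5)²) = 6.7268; v₂ = distance/dt₂ = 3.3634

ω₁ = -0.8588, v₂ = 3.3634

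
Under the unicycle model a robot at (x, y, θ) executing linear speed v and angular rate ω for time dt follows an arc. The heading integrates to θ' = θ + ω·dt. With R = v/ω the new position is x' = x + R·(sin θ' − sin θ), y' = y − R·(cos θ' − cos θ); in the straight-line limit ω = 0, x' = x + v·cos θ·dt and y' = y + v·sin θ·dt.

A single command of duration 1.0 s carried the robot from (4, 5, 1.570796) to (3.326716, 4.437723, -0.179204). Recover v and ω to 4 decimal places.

v = -1.0000, ω = -1.7500

Δθ = -0.179204 − 1.570796 = -1.750000
ω = Δθ/dt = -1.750000/1.0 = -1.7500
R = Δx/(sin θ' − sin θ) = 0.5714
v = R·ω = 0.5714·-1.7500 = -1.0000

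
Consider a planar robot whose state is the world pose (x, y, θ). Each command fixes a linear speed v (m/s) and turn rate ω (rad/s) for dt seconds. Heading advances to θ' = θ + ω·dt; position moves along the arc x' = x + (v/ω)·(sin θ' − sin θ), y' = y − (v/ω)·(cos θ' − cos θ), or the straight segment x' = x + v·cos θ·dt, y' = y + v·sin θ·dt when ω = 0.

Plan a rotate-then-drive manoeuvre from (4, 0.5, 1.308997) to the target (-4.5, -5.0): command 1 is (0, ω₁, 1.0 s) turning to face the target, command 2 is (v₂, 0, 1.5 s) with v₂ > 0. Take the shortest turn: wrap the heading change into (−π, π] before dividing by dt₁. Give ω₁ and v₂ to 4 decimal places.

ω₁ = 2.4069, v₂ = 6.7495

heading to target = atan2(-5−0.5, -4.5−4) = -2.5673
Δθ = wrap(-2.5673 − 1.3090) = 2.4069; ω₁ = Δθ/dt₁ = 2.4069
distance = √((-4.5−4)² + (-5−0.5)²) = 10.1242; v₂ = distance/dt₂ = 6.7495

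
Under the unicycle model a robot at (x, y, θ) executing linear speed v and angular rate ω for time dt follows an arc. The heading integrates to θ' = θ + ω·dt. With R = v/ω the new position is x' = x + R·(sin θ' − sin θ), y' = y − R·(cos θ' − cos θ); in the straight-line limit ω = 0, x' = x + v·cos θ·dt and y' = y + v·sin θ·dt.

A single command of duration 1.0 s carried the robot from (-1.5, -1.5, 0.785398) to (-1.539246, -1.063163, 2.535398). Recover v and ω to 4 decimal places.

v = 0.5000, ω = 1.7500

Δθ = 2.535398 − 0.785398 = 1.750000
ω = Δθ/dt = 1.750000/1.0 = 1.7500
R = −Δy/(cos θ' − cos θ) = 0.2857
v = R·ω = 0.2857·1.7500 = 0.5000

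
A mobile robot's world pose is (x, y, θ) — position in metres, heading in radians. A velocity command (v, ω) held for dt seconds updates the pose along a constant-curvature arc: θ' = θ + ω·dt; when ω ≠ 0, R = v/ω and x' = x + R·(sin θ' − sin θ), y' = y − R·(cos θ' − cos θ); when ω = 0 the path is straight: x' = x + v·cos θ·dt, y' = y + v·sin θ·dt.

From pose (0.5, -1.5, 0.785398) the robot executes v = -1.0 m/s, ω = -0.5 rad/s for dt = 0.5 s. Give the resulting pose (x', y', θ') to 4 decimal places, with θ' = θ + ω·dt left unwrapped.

θ' = 0.7854 + -0.5·0.5 = 0.5354
R = v/ω = -1.0/-0.5 = 2.0000
x' = 0.5 + 2.0000·(sin 0.5354 − sin 0.7854) = 0.1062
y' = -1.5 − 2.0000·(cos 0.5354 − cos 0.7854) = -1.8059

(0.1062, -1.8059, 0.5354)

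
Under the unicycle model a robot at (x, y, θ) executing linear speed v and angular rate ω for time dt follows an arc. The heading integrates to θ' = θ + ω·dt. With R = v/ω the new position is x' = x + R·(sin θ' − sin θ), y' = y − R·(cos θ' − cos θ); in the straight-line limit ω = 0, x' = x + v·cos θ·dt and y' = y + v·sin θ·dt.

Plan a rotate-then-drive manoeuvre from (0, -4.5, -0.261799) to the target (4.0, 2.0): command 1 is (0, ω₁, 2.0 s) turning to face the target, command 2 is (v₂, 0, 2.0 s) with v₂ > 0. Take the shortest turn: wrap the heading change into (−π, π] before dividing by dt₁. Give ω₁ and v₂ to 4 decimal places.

ω₁ = 0.6405, v₂ = 3.8161

heading to target = atan2(2−-4.5, 4−0) = 1.0191
Δθ = wrap(1.0191 − -0.2618) = 1.2809; ω₁ = Δθ/dt₁ = 0.6405
distance = √((4−0)² + (2−-4.5)²) = 7.6322; v₂ = distance/dt₂ = 3.8161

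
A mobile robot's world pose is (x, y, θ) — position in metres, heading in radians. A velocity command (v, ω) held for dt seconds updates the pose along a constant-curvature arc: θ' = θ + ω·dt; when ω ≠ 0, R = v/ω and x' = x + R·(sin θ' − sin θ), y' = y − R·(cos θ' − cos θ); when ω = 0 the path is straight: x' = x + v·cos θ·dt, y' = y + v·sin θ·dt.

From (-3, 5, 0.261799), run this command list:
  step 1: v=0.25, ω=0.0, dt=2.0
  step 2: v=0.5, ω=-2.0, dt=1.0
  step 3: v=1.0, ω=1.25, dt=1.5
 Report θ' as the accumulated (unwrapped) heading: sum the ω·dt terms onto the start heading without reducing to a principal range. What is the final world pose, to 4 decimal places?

step 1: θ'=0.2618 (straight) → pose (-2.5170, 5.1294, 0.2618)
step 2: θ'=-1.7382 (R=-0.2500) → pose (-2.2058, 4.8463, -1.7382)
step 3: θ'=0.1368 (R=0.8000) → pose (-1.3079, 3.9204, 0.1368)

(-1.3079, 3.9204, 0.1368)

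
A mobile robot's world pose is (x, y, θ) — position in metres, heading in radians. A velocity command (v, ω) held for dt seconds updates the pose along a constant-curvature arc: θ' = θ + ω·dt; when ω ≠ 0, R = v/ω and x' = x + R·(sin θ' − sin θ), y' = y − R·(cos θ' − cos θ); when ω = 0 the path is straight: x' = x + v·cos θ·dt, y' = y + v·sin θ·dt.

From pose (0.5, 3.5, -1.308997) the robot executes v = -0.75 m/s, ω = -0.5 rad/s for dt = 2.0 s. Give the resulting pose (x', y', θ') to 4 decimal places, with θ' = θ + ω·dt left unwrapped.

θ' = -1.3090 + -0.5·2.0 = -2.3090
R = v/ω = -0.75/-0.5 = 1.5000
x' = 0.5 + 1.5000·(sin -2.3090 − sin -1.3090) = 0.8394
y' = 3.5 − 1.5000·(cos -2.3090 − cos -1.3090) = 4.8977

(0.8394, 4.8977, -2.3090)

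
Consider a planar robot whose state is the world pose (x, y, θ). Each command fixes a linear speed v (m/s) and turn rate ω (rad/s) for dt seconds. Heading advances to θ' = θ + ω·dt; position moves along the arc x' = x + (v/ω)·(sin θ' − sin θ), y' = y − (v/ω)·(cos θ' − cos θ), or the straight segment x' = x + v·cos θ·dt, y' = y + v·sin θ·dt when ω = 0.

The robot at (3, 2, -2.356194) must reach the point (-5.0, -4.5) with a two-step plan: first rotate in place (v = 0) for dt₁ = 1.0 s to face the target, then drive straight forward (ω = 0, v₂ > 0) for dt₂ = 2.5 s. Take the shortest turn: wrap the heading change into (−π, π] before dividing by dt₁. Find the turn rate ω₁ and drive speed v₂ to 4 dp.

heading to target = atan2(-4.5−2, -5−3) = -2.4593
Δθ = wrap(-2.4593 − -2.3562) = -0.1031; ω₁ = Δθ/dt₁ = -0.1031
distance = √((-5−3)² + (-4.5−2)²) = 10.3078; v₂ = distance/dt₂ = 4.1231

ω₁ = -0.1031, v₂ = 4.1231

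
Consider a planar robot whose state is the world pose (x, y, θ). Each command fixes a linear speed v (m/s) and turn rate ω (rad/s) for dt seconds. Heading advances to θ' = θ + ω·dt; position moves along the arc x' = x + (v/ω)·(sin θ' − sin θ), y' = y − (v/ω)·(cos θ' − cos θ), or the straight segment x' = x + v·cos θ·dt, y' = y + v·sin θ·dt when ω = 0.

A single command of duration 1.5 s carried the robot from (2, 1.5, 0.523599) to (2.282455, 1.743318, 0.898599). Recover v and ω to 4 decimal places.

v = 0.2500, ω = 0.2500

Δθ = 0.898599 − 0.523599 = 0.375000
ω = Δθ/dt = 0.375000/1.5 = 0.2500
R = Δx/(sin θ' − sin θ) = 1.0000
v = R·ω = 1.0000·0.2500 = 0.2500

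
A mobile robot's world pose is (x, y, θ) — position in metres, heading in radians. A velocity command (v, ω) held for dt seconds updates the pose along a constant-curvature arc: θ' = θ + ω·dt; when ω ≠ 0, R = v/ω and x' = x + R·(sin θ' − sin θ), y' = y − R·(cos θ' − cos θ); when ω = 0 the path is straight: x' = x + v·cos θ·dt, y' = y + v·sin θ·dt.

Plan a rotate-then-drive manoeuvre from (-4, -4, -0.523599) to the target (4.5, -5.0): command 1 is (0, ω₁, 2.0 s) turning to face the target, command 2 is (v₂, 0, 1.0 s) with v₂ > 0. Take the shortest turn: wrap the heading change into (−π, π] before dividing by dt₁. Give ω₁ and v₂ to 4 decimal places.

ω₁ = 0.2032, v₂ = 8.5586

heading to target = atan2(-5−-4, 4.5−-4) = -0.1171
Δθ = wrap(-0.1171 − -0.5236) = 0.4065; ω₁ = Δθ/dt₁ = 0.2032
distance = √((4.5−-4)² + (-5−-4)²) = 8.5586; v₂ = distance/dt₂ = 8.5586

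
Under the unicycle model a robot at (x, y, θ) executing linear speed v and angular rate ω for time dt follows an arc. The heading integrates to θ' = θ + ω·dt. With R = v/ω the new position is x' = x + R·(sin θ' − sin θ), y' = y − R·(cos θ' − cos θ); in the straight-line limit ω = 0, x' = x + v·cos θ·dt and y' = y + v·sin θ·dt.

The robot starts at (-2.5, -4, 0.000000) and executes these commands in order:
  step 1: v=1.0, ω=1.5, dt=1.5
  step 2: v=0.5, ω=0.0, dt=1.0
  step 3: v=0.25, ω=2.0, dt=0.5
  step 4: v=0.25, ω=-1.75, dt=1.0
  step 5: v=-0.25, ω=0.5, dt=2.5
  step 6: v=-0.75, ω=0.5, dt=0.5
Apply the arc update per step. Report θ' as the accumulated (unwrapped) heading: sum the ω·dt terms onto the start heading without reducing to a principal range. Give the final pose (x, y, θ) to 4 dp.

step 1: θ'=2.2500 (R=0.6667) → pose (-1.9813, -2.9146, 2.2500)
step 2: θ'=2.2500 (straight) → pose (-2.2954, -2.5255, 2.2500)
step 3: θ'=3.2500 (R=0.1250) → pose (-2.4062, -2.4798, 3.2500)
step 4: θ'=1.5000 (R=-0.1429) → pose (-2.5641, -2.3276, 1.5000)
step 5: θ'=2.7500 (R=-0.5000) → pose (-2.2562, -2.8252, 2.7500)
step 6: θ'=3.0000 (R=-1.5000) → pose (-1.8954, -2.9237, 3.0000)

(-1.8954, -2.9237, 3.0000)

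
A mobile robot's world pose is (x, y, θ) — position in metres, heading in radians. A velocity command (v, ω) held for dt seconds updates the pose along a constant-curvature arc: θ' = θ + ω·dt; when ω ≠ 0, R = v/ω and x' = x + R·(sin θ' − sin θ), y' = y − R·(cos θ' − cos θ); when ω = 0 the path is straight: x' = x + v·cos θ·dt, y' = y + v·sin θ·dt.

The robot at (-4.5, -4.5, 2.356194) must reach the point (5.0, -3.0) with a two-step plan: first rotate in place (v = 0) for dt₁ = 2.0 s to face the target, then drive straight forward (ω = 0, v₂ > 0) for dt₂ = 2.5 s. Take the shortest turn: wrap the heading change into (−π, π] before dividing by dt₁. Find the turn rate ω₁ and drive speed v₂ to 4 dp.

ω₁ = -1.0998, v₂ = 3.8471

heading to target = atan2(-3−-4.5, 5−-4.5) = 0.1566
Δθ = wrap(0.1566 − 2.3562) = -2.1996; ω₁ = Δθ/dt₁ = -1.0998
distance = √((5−-4.5)² + (-3−-4.5)²) = 9.6177; v₂ = distance/dt₂ = 3.8471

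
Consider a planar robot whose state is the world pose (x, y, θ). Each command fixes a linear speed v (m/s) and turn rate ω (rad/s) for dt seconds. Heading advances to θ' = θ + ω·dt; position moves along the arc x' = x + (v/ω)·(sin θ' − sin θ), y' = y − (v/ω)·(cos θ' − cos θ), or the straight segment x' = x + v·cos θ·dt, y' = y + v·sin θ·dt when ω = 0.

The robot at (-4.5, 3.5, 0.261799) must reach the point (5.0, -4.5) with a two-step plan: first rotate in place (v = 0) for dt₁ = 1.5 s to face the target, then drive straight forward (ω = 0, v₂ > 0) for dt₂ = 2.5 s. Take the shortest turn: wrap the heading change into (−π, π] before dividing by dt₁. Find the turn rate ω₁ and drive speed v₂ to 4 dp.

ω₁ = -0.6411, v₂ = 4.9679

heading to target = atan2(-4.5−3.5, 5−-4.5) = -0.6999
Δθ = wrap(-0.6999 − 0.2618) = -0.9617; ω₁ = Δθ/dt₁ = -0.6411
distance = √((5−-4.5)² + (-4.5−3.5)²) = 12.4197; v₂ = distance/dt₂ = 4.9679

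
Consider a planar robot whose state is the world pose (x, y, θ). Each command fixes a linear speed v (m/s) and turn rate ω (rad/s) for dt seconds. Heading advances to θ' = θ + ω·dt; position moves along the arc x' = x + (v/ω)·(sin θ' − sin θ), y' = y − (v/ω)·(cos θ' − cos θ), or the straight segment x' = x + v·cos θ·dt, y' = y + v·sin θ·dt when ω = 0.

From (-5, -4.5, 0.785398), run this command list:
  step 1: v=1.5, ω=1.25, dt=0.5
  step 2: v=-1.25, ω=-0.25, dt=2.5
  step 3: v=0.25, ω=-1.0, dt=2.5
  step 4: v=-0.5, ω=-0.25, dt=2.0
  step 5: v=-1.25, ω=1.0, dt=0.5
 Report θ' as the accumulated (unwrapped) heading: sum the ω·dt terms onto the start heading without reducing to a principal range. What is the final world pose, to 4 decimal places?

step 1: θ'=1.4104 (R=1.2000) → pose (-4.6639, -3.8431, 1.4104)
step 2: θ'=0.7854 (R=5.0000) → pose (-6.0642, -6.5801, 0.7854)
step 3: θ'=-1.7146 (R=-0.2500) → pose (-5.6400, -6.7927, -1.7146)
step 4: θ'=-2.2146 (R=2.0000) → pose (-5.2603, -5.8788, -2.2146)
step 5: θ'=-1.7146 (R=-1.2500) → pose (-5.0230, -5.3077, -1.7146)

(-5.0230, -5.3077, -1.7146)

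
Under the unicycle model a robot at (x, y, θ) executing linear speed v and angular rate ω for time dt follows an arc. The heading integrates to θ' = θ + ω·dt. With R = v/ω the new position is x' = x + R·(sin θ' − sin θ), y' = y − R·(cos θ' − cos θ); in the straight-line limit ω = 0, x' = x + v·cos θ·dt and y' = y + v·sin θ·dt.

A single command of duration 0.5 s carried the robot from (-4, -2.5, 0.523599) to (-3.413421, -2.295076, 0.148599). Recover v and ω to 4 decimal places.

Δθ = 0.148599 − 0.523599 = -0.375000
ω = Δθ/dt = -0.375000/0.5 = -0.7500
R = Δx/(sin θ' − sin θ) = -1.6667
v = R·ω = -1.6667·-0.7500 = 1.2500

v = 1.2500, ω = -0.7500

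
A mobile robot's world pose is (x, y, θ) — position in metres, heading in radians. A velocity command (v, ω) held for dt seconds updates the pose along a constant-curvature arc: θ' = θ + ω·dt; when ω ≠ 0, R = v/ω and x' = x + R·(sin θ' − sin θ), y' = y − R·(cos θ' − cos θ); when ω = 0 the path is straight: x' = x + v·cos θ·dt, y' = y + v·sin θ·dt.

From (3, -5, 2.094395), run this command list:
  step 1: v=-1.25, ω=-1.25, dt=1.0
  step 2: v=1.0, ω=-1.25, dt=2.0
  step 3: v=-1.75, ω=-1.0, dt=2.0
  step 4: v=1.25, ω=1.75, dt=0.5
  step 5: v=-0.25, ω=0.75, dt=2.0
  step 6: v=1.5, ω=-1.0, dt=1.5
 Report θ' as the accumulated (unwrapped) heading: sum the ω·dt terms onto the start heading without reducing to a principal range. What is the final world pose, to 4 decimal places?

(5.5716, -6.7667, -2.7806)

step 1: θ'=0.8444 (R=1.0000) → pose (2.8815, -6.1642, 0.8444)
step 2: θ'=-1.6556 (R=-0.8000) → pose (4.2767, -6.7633, -1.6556)
step 3: θ'=-3.6556 (R=1.7500) → pose (6.8809, -5.3877, -3.6556)
step 4: θ'=-2.7806 (R=0.7143) → pose (6.2774, -5.3414, -2.7806)
step 5: θ'=-1.2806 (R=-0.3333) → pose (6.4790, -4.9342, -1.2806)
step 6: θ'=-2.7806 (R=-1.5000) → pose (5.5716, -6.7667, -2.7806)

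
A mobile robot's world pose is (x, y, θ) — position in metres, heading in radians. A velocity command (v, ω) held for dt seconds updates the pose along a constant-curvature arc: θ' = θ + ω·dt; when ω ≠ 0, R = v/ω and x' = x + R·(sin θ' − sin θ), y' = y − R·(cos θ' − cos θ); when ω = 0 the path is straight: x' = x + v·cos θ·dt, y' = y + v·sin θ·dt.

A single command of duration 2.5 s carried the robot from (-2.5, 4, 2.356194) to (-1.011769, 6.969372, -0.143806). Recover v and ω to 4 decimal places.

v = 1.7500, ω = -1.0000

Δθ = -0.143806 − 2.356194 = -2.500000
ω = Δθ/dt = -2.500000/2.5 = -1.0000
R = −Δy/(cos θ' − cos θ) = -1.7500
v = R·ω = -1.7500·-1.0000 = 1.7500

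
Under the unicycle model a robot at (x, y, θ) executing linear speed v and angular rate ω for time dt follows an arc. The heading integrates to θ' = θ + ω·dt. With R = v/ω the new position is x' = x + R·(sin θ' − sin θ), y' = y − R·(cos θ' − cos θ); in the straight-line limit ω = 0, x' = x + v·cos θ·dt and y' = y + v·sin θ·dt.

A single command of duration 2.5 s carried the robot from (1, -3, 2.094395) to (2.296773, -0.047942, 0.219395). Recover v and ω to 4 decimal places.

Δθ = 0.219395 − 2.094395 = -1.875000
ω = Δθ/dt = -1.875000/2.5 = -0.7500
R = −Δy/(cos θ' − cos θ) = -2.0000
v = R·ω = -2.0000·-0.7500 = 1.5000

v = 1.5000, ω = -0.7500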